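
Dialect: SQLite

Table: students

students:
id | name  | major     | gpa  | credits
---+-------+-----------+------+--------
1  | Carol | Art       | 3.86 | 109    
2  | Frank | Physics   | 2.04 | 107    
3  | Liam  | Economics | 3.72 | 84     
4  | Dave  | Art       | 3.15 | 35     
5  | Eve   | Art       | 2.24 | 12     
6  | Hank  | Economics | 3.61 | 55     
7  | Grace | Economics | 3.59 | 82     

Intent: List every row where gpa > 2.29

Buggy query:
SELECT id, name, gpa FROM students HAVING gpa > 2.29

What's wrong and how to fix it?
Bug: HAVING filters the output of aggregation, but this query has no GROUP BY and no aggregate functions, so SQLite rejects it (HAVING clause on a non-aggregate query); the condition here is per row

Fix: Use WHERE for row-level filtering

Corrected query:
SELECT id, name, gpa FROM students WHERE gpa > 2.29

Result:
id | name  | gpa 
---+-------+-----
1  | Carol | 3.86
3  | Liam  | 3.72
4  | Dave  | 3.15
6  | Hank  | 3.61
7  | Grace | 3.59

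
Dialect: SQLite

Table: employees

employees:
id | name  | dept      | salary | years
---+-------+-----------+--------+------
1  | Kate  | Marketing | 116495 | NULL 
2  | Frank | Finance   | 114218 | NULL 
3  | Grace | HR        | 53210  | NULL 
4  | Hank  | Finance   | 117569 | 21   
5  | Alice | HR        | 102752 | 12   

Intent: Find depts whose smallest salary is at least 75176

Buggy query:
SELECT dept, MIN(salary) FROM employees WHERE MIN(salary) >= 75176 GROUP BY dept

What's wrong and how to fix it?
Bug: Aggregates like MIN are computed per group after WHERE runs

Fix: Use HAVING for the per-group MIN condition

Corrected query:
SELECT dept, MIN(salary) FROM employees GROUP BY dept HAVING MIN(salary) >= 75176

Result:
dept      | MIN(salary)
----------+------------
Finance   | 114218     
Marketing | 116495     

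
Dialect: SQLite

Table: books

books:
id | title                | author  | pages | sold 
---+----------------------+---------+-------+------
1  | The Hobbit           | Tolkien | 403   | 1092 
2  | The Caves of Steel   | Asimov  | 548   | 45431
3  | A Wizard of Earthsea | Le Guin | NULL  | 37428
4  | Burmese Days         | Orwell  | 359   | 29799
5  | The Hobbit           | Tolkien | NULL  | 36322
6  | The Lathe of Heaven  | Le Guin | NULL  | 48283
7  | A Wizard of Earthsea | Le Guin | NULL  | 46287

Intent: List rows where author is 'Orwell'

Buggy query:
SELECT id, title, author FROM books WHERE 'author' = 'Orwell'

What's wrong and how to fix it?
Bug: Single quotes denote string literals in SQL; the column name is being compared as a constant string

Fix: Remove the quotes around the column name (or use double quotes for an identifier)

Corrected query:
SELECT id, title, author FROM books WHERE author = 'Orwell'

Result:
id | title        | author
---+--------------+-------
4  | Burmese Days | Orwell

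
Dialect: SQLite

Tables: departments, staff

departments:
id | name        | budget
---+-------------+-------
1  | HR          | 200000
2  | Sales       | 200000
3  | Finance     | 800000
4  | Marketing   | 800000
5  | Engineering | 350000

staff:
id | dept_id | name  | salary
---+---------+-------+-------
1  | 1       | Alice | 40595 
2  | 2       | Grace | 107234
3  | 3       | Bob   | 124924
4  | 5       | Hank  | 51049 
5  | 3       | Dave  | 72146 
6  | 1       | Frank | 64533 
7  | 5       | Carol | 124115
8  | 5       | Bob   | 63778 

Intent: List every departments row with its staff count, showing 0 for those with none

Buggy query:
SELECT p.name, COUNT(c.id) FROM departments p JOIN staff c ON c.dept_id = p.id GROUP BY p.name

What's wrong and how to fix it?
Bug: INNER JOIN drops departments rows that have no matching staff rows

Fix: Switch to LEFT JOIN to retain unmatched parent rows

Corrected query:
SELECT p.name, COUNT(c.id) FROM departments p LEFT JOIN staff c ON c.dept_id = p.id GROUP BY p.name

Result:
name        | COUNT(c.id)
------------+------------
Engineering | 3          
Finance     | 2          
HR          | 2          
Marketing   | 0          
Sales       | 1          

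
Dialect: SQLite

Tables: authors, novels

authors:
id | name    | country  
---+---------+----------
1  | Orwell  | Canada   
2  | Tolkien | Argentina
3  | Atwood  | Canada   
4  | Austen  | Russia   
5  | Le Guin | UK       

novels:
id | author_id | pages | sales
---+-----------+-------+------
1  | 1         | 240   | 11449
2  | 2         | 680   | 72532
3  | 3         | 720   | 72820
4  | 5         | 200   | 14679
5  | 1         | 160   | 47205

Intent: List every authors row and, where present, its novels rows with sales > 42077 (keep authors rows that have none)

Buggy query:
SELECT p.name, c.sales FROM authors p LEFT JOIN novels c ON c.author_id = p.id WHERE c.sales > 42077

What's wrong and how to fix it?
Bug: A WHERE condition on the right-hand table after LEFT JOIN drops unmatched parents

Fix: Put 'c.sales > 42077' in the JOIN's ON clause instead of WHERE

Corrected query:
SELECT p.name, c.sales FROM authors p LEFT JOIN novels c ON c.author_id = p.id AND c.sales > 42077

Result:
name    | sales
--------+------
Orwell  | 47205
Tolkien | 72532
Atwood  | 72820
Austen  | NULL 
Le Guin | NULL 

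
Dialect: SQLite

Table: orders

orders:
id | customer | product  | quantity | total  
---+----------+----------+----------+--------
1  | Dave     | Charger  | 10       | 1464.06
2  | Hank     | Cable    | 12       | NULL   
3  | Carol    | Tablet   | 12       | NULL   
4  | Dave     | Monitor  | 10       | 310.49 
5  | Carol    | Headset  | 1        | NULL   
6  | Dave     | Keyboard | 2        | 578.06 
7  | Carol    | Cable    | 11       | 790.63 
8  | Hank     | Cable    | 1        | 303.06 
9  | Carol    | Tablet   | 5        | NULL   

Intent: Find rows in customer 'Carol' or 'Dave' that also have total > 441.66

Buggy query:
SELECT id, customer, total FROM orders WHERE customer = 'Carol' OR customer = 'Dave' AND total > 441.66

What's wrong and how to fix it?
Bug: AND binds tighter than OR, so this parses as customer = 'Carol' OR (customer = 'Dave' AND total > 441.66)

Fix: Add parentheses around the OR so the AND applies to both alternatives

Corrected query:
SELECT id, customer, total FROM orders WHERE (customer = 'Carol' OR customer = 'Dave') AND total > 441.66

Result:
id | customer | total  
---+----------+--------
1  | Dave     | 1464.06
6  | Dave     | 578.06 
7  | Carol    | 790.63 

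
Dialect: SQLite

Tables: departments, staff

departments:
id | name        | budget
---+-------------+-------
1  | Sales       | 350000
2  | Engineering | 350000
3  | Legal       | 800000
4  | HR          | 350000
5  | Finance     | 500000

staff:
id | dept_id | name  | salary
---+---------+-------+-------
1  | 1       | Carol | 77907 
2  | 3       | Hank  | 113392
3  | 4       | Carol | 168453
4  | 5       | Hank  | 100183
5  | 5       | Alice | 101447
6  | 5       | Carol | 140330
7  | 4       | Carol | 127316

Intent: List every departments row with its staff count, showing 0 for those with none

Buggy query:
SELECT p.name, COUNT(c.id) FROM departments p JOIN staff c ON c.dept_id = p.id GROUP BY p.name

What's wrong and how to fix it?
Bug: An inner join excludes parents with zero children

Fix: Switch to LEFT JOIN to retain unmatched parent rows

Corrected query:
SELECT p.name, COUNT(c.id) FROM departments p LEFT JOIN staff c ON c.dept_id = p.id GROUP BY p.name

Result:
name        | COUNT(c.id)
------------+------------
Engineering | 0          
Finance     | 3          
HR          | 2          
Legal       | 1          
Sales       | 1          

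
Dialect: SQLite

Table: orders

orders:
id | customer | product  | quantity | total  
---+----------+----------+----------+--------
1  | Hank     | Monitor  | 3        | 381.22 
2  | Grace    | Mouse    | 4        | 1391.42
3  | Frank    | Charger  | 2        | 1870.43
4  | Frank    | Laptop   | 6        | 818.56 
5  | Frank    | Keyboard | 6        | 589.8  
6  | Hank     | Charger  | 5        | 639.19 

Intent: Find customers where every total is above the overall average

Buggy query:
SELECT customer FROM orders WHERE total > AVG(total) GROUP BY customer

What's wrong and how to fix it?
Bug: AVG() is an aggregate; it can't sit directly in WHERE

Fix: Use a subquery for AVG and a HAVING MIN(...) filter so the condition holds for every row in the group

Corrected query:
SELECT customer FROM orders GROUP BY customer HAVING MIN(total) > (SELECT AVG(total) FROM orders)

Result:
customer
--------
Grace   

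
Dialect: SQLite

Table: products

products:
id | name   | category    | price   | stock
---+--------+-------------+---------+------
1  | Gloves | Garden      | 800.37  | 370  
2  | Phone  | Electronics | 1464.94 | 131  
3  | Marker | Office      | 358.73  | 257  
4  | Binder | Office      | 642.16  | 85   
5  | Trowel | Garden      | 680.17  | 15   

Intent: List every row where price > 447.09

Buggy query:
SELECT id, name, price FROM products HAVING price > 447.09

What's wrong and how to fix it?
Bug: HAVING filters the output of aggregation, but this query has no GROUP BY and no aggregate functions, so SQLite rejects it (HAVING clause on a non-aggregate query); the condition here is per row

Fix: Use WHERE for row-level filtering

Corrected query:
SELECT id, name, price FROM products WHERE price > 447.09

Result:
id | name   | price  
---+--------+--------
1  | Gloves | 800.37 
2  | Phone  | 1464.94
4  | Binder | 642.16 
5  | Trowel | 680.17 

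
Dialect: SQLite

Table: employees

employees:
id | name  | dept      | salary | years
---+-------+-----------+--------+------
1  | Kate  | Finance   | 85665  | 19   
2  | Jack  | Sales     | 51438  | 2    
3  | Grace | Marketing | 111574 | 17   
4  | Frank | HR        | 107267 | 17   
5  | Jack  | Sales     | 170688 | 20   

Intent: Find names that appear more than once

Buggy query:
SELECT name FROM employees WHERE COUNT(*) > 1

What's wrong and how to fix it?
Bug: WHERE can't reference COUNT(*); aggregates are computed after WHERE

Fix: Group first, then use HAVING for the count condition

Corrected query:
SELECT name FROM employees GROUP BY name HAVING COUNT(*) > 1

Result:
name
----
Jack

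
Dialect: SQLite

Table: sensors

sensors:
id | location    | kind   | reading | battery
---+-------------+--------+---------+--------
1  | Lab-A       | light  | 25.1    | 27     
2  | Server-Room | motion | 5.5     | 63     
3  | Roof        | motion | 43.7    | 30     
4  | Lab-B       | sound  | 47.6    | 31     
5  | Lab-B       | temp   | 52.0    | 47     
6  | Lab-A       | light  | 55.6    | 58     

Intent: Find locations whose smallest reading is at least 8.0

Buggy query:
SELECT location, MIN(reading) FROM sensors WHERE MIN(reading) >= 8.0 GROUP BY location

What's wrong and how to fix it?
Bug: MIN() in WHERE is a misuse of aggregate

Fix: Replace WHERE with HAVING after the GROUP BY

Corrected query:
SELECT location, MIN(reading) FROM sensors GROUP BY location HAVING MIN(reading) >= 8.0

Result:
location | MIN(reading)
---------+-------------
Lab-A    | 25.1        
Lab-B    | 47.6        
Roof     | 43.7        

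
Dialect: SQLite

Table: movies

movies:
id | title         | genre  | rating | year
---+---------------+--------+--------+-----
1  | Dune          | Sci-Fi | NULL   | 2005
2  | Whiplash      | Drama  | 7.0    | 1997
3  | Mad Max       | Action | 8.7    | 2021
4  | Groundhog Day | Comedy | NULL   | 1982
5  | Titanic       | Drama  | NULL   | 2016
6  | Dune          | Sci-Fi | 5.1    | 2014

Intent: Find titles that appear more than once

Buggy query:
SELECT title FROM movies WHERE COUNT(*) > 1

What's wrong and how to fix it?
Bug: COUNT(*) is an aggregate and cannot be used in WHERE

Fix: Group first, then use HAVING for the count condition

Corrected query:
SELECT title FROM movies GROUP BY title HAVING COUNT(*) > 1

Result:
title
-----
Dune 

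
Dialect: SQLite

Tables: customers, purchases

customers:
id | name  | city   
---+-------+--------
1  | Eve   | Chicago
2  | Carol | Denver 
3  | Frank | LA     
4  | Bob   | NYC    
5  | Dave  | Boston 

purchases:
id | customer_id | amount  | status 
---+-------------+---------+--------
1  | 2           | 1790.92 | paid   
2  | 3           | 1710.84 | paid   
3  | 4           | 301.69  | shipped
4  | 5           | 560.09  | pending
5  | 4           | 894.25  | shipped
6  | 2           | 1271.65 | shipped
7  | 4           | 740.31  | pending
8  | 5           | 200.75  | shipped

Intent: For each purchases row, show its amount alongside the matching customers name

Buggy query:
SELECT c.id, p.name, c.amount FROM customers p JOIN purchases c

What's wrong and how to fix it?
Bug: JOIN with no ON clause produces a cartesian product; every purchases row pairs with every customers row

Fix: Add ON c.customer_id = p.id to the JOIN

Corrected query:
SELECT c.id, p.name, c.amount FROM customers p JOIN purchases c ON c.customer_id = p.id

Result:
id | name  | amount 
---+-------+--------
1  | Carol | 1790.92
2  | Frank | 1710.84
3  | Bob   | 301.69 
4  | Dave  | 560.09 
5  | Bob   | 894.25 
6  | Carol | 1271.65
7  | Bob   | 740.31 
8  | Dave  | 200.75 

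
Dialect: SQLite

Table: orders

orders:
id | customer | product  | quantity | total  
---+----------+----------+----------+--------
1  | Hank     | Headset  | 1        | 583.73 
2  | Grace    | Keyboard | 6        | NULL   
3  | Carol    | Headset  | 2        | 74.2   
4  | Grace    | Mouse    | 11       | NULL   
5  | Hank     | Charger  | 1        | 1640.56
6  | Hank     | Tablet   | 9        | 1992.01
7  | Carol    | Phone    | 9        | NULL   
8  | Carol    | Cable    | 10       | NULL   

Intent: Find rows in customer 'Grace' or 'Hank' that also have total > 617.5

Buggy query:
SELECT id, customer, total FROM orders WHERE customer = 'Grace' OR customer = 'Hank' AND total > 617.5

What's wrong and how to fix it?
Bug: AND binds tighter than OR, so this parses as customer = 'Grace' OR (customer = 'Hank' AND total > 617.5)

Fix: Group the OR with parentheses (or use IN), then AND the threshold

Corrected query:
SELECT id, customer, total FROM orders WHERE (customer = 'Grace' OR customer = 'Hank') AND total > 617.5

Result:
id | customer | total  
---+----------+--------
5  | Hank     | 1640.56
6  | Hank     | 1992.01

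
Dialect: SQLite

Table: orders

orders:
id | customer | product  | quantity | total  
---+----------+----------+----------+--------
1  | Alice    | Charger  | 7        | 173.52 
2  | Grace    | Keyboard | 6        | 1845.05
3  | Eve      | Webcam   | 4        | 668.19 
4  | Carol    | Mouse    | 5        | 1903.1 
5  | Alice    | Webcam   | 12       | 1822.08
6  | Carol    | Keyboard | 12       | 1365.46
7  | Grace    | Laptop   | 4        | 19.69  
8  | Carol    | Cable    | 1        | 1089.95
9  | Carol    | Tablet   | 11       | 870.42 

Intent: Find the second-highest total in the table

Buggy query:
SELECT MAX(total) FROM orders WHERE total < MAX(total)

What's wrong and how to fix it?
Bug: MAX(total) on the right of the comparison is an aggregate-in-WHERE error

Fix: Compute the overall MAX in a subquery, then take MAX of rows below it

Corrected query:
SELECT MAX(total) FROM orders WHERE total < (SELECT MAX(total) FROM orders)

Result:
MAX(total)
----------
1845.05   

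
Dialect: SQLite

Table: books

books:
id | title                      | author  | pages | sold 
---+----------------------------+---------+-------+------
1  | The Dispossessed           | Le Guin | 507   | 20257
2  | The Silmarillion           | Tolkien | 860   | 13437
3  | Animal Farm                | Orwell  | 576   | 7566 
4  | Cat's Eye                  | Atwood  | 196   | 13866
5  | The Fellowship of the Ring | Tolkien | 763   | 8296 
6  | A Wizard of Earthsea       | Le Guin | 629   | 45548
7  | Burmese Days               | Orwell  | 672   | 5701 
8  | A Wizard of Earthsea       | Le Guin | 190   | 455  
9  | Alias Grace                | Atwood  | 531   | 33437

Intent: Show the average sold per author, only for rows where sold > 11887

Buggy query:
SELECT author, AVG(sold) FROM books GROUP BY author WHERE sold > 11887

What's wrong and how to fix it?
Bug: WHERE cannot follow GROUP BY

Fix: Move the WHERE clause before GROUP BY

Corrected query:
SELECT author, AVG(sold) FROM books WHERE sold > 11887 GROUP BY author

Result:
author  | AVG(sold)
--------+----------
Atwood  | 23651.5  
Le Guin | 32902.5  
Tolkien | 13437    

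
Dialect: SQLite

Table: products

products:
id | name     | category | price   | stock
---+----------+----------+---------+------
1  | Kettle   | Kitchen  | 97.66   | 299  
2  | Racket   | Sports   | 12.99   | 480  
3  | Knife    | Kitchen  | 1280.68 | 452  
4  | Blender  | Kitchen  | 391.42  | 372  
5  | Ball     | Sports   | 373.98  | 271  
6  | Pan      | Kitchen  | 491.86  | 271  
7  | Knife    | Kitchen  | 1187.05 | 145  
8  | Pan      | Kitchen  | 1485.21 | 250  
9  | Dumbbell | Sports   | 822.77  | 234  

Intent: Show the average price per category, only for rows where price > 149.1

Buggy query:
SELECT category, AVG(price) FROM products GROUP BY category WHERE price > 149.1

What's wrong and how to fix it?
Bug: Row-level WHERE must come before GROUP BY in the clause order

Fix: Move the WHERE clause before GROUP BY

Corrected query:
SELECT category, AVG(price) FROM products WHERE price > 149.1 GROUP BY category

Result:
category | AVG(price)
---------+-----------
Kitchen  | 967.244   
Sports   | 598.375   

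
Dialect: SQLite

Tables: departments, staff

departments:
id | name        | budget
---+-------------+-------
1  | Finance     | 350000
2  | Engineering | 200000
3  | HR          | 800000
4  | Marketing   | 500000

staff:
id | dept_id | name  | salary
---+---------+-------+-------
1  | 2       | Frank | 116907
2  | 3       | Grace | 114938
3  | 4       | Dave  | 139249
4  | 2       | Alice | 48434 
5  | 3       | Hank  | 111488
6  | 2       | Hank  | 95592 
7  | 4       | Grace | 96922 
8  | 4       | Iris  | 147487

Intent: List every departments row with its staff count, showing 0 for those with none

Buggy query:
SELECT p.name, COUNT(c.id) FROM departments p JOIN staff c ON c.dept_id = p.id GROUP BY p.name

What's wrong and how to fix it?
Bug: An inner join excludes parents with zero children

Fix: Switch to LEFT JOIN to retain unmatched parent rows

Corrected query:
SELECT p.name, COUNT(c.id) FROM departments p LEFT JOIN staff c ON c.dept_id = p.id GROUP BY p.name

Result:
name        | COUNT(c.id)
------------+------------
Engineering | 3          
Finance     | 0          
HR          | 2          
Marketing   | 3          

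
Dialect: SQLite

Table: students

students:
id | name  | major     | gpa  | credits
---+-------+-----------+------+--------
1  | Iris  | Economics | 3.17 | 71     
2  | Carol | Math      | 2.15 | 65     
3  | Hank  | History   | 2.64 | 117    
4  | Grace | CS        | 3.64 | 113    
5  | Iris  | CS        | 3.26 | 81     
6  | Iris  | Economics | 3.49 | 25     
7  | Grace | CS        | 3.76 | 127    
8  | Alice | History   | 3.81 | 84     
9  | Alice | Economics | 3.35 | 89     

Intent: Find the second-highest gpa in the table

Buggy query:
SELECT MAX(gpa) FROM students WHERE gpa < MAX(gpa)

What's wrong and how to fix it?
Bug: The inner MAX is an aggregate inside WHERE, which is not allowed

Fix: Compute the overall MAX in a subquery, then take MAX of rows below it

Corrected query:
SELECT MAX(gpa) FROM students WHERE gpa < (SELECT MAX(gpa) FROM students)

Result:
MAX(gpa)
--------
3.76    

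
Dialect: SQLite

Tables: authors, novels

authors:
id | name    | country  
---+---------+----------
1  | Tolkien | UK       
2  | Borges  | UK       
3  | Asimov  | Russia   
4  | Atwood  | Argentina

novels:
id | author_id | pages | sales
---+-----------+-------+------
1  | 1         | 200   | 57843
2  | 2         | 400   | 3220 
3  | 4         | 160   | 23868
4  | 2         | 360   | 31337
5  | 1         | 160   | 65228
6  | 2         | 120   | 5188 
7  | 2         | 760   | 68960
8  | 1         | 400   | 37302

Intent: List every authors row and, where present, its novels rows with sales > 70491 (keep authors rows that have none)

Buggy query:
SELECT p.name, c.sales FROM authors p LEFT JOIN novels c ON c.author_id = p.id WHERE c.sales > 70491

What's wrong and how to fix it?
Bug: Filtering c.sales in WHERE discards the NULL rows produced by LEFT JOIN, turning it into an inner join

Fix: Put 'c.sales > 70491' in the JOIN's ON clause instead of WHERE

Corrected query:
SELECT p.name, c.sales FROM authors p LEFT JOIN novels c ON c.author_id = p.id AND c.sales > 70491

Result:
name    | sales
--------+------
Tolkien | NULL 
Borges  | NULL 
Asimov  | NULL 
Atwood  | NULL 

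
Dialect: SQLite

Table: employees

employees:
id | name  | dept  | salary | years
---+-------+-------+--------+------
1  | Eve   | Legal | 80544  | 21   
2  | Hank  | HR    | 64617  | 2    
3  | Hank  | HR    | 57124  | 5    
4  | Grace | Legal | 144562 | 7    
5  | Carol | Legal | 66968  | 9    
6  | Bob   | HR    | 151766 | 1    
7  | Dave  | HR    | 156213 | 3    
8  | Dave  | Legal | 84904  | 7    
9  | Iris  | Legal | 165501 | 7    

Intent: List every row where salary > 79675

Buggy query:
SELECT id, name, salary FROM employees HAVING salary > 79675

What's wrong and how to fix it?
Bug: HAVING filters the output of aggregation, but this query has no GROUP BY and no aggregate functions, so SQLite rejects it (HAVING clause on a non-aggregate query); the condition here is per row

Fix: Use WHERE for row-level filtering

Corrected query:
SELECT id, name, salary FROM employees WHERE salary > 79675

Result:
id | name  | salary
---+-------+-------
1  | Eve   | 80544 
4  | Grace | 144562
6  | Bob   | 151766
7  | Dave  | 156213
8  | Dave  | 84904 
9  | Iris  | 165501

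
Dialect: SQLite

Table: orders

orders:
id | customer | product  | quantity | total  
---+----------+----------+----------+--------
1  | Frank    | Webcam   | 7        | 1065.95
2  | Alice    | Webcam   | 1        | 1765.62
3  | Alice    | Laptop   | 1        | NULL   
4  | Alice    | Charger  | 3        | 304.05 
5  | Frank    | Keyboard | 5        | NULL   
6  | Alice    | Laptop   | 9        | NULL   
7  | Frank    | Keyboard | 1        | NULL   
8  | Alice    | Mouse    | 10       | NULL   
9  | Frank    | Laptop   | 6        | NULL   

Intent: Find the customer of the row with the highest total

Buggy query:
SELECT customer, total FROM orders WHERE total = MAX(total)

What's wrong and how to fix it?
Bug: MAX(total) is an aggregate and cannot be used directly in WHERE

Fix: Wrap MAX in a scalar subquery so WHERE compares against a single value

Corrected query:
SELECT customer, total FROM orders WHERE total = (SELECT MAX(total) FROM orders)

Result:
customer | total  
---------+--------
Alice    | 1765.62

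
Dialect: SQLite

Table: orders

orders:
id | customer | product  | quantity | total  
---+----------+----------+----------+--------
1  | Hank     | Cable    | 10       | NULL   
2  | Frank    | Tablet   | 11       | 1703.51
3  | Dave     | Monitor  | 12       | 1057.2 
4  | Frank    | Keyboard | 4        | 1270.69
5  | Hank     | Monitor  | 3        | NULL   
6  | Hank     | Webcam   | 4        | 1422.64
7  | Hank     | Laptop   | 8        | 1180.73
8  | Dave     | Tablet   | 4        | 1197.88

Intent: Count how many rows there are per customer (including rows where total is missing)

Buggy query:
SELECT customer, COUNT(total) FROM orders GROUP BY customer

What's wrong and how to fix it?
Bug: COUNT(total) skips NULLs, so groups with missing total are undercounted

Fix: Replace COUNT(total) with COUNT(*)

Corrected query:
SELECT customer, COUNT(*) FROM orders GROUP BY customer

Result:
customer | COUNT(*)
---------+---------
Dave     | 2       
Frank    | 2       
Hank     | 4       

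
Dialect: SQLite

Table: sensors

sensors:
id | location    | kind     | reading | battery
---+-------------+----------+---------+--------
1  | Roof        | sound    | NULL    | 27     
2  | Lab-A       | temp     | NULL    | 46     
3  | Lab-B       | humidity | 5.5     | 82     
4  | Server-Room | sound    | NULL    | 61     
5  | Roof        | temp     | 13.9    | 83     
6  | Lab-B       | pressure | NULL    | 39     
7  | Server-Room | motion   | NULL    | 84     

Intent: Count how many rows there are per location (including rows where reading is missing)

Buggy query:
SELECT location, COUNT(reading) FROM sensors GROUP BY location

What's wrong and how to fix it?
Bug: COUNT(column) counts non-NULL values only; rows with NULL reading aren't counted

Fix: Replace COUNT(reading) with COUNT(*)

Corrected query:
SELECT location, COUNT(*) FROM sensors GROUP BY location

Result:
location    | COUNT(*)
------------+---------
Lab-A       | 1       
Lab-B       | 2       
Roof        | 2       
Server-Room | 2       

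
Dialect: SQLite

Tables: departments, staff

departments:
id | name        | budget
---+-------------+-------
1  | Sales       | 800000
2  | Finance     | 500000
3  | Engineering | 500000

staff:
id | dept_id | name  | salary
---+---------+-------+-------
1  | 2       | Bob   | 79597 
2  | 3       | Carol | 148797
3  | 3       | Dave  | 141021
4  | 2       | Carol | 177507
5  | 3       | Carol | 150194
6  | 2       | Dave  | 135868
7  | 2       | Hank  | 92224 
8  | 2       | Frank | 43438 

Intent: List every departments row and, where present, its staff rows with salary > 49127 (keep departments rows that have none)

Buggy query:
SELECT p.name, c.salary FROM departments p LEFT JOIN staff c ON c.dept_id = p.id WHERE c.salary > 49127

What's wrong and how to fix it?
Bug: Filtering c.salary in WHERE discards the NULL rows produced by LEFT JOIN, turning it into an inner join

Fix: Put 'c.salary > 49127' in the JOIN's ON clause instead of WHERE

Corrected query:
SELECT p.name, c.salary FROM departments p LEFT JOIN staff c ON c.dept_id = p.id AND c.salary > 49127

Result:
name        | salary
------------+-------
Sales       | NULL  
Finance     | 79597 
Finance     | 92224 
Finance     | 135868
Finance     | 177507
Engineering | 141021
Engineering | 148797
Engineering | 150194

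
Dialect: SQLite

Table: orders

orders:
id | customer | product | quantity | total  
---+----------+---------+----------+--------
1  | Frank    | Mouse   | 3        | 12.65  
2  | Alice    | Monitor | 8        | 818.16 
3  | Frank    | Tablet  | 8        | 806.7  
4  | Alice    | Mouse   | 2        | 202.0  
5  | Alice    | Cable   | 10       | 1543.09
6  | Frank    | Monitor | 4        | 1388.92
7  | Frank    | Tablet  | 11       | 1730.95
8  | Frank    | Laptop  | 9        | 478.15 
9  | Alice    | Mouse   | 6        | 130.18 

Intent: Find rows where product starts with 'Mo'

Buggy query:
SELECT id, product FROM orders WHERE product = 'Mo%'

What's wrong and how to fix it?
Bug: '=' compares the literal string including the % character; pattern matching needs LIKE

Fix: Use LIKE for wildcard pattern matching

Corrected query:
SELECT id, product FROM orders WHERE product LIKE 'Mo%'

Result:
id | product
---+--------
1  | Mouse  
2  | Monitor
4  | Mouse  
6  | Monitor
9  | Mouse  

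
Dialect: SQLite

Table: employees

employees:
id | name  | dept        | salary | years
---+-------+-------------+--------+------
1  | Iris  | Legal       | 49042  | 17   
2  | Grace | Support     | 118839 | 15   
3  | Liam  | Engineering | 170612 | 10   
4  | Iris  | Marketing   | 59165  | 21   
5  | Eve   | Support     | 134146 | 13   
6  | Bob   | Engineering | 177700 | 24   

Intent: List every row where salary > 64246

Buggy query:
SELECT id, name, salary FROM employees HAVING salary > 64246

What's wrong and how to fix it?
Bug: HAVING filters the output of aggregation, but this query has no GROUP BY and no aggregate functions, so SQLite rejects it (HAVING clause on a non-aggregate query); the condition here is per row

Fix: Replace HAVING with WHERE since the condition applies to individual rows

Corrected query:
SELECT id, name, salary FROM employees WHERE salary > 64246

Result:
id | name  | salary
---+-------+-------
2  | Grace | 118839
3  | Liam  | 170612
5  | Eve   | 134146
6  | Bob   | 177700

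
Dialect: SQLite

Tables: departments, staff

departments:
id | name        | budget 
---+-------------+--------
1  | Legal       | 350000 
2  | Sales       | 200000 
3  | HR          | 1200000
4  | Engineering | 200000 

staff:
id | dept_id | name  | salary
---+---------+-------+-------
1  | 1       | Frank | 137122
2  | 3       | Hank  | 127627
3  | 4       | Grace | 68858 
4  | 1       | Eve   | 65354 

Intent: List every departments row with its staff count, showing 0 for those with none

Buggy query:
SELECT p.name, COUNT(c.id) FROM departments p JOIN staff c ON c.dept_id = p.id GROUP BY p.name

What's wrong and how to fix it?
Bug: INNER JOIN drops departments rows that have no matching staff rows

Fix: Use LEFT JOIN so parents without children still appear (COUNT(c.id) gives 0)

Corrected query:
SELECT p.name, COUNT(c.id) FROM departments p LEFT JOIN staff c ON c.dept_id = p.id GROUP BY p.name

Result:
name        | COUNT(c.id)
------------+------------
Engineering | 1          
HR          | 1          
Legal       | 2          
Sales       | 0          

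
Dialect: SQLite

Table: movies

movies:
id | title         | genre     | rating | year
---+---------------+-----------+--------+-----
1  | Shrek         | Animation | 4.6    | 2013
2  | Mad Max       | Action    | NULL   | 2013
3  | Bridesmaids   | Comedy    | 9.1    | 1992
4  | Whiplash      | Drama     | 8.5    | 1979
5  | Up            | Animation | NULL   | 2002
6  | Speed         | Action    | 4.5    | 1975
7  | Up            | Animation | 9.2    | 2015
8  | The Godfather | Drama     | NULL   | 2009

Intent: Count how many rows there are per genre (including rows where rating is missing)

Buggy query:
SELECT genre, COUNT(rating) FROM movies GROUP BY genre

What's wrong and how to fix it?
Bug: COUNT(column) counts non-NULL values only; rows with NULL rating aren't counted

Fix: Replace COUNT(rating) with COUNT(*)

Corrected query:
SELECT genre, COUNT(*) FROM movies GROUP BY genre

Result:
genre     | COUNT(*)
----------+---------
Action    | 2       
Animation | 3       
Comedy    | 1       
Drama     | 2       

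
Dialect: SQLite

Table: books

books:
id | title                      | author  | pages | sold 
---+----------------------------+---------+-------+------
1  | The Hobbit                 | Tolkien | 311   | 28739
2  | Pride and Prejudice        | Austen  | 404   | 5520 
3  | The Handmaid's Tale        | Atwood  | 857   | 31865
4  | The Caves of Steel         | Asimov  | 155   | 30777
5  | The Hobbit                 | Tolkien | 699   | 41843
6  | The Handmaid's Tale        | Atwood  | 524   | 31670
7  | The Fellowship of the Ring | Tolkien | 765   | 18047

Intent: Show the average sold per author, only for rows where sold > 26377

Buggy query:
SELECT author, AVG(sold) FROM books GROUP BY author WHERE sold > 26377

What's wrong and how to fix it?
Bug: Row-level WHERE must come before GROUP BY in the clause order

Fix: Place WHERE between FROM and GROUP BY

Corrected query:
SELECT author, AVG(sold) FROM books WHERE sold > 26377 GROUP BY author

Result:
author  | AVG(sold)
--------+----------
Asimov  | 30777    
Atwood  | 31767.5  
Tolkien | 35291    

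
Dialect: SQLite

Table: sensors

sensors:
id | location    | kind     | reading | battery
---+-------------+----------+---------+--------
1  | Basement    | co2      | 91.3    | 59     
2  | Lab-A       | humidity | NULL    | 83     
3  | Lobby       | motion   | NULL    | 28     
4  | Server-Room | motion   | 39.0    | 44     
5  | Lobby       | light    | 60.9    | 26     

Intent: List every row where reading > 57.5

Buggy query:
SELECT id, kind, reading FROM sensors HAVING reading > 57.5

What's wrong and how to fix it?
Bug: This is a non-aggregate query (no GROUP BY, no aggregates), so in SQLite the HAVING clause is invalid here; a row-level condition belongs in WHERE

Fix: Replace HAVING with WHERE since the condition applies to individual rows

Corrected query:
SELECT id, kind, reading FROM sensors WHERE reading > 57.5

Result:
id | kind  | reading
---+-------+--------
1  | co2   | 91.3   
5  | light | 60.9   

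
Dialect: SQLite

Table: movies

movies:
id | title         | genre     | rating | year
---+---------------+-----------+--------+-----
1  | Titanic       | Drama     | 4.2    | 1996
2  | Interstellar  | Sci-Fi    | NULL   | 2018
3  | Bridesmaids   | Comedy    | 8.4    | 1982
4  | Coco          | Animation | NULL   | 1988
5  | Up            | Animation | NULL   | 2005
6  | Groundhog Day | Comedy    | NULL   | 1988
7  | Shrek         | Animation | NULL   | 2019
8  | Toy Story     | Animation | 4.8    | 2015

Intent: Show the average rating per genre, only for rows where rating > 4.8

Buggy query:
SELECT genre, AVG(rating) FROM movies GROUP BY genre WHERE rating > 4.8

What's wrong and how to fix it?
Bug: WHERE cannot follow GROUP BY

Fix: Place WHERE between FROM and GROUP BY

Corrected query:
SELECT genre, AVG(rating) FROM movies WHERE rating > 4.8 GROUP BY genre

Result:
genre  | AVG(rating)
-------+------------
Comedy | 8.4        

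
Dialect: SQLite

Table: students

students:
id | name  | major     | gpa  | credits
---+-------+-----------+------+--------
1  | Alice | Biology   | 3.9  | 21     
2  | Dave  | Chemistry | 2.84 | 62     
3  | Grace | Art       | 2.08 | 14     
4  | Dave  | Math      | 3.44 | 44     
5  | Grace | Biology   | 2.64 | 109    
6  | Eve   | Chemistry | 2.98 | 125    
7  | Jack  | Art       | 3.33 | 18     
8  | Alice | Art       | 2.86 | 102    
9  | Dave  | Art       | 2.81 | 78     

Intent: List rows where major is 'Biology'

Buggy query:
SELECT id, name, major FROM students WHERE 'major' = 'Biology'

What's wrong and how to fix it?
Bug: Single quotes denote string literals in SQL; the column name is being compared as a constant string

Fix: Reference the column as major without single quotes

Corrected query:
SELECT id, name, major FROM students WHERE major = 'Biology'

Result:
id | name  | major  
---+-------+--------
1  | Alice | Biology
5  | Grace | Biology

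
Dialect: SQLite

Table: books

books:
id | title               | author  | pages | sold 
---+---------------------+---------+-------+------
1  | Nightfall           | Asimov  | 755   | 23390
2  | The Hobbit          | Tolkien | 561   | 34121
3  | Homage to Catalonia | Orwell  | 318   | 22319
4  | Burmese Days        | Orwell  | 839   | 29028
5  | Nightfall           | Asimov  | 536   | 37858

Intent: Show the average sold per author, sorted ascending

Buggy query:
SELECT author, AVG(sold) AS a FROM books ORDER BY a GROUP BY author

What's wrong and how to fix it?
Bug: GROUP BY must precede ORDER BY

Fix: Reorder: SELECT … FROM … GROUP BY … ORDER BY …

Corrected query:
SELECT author, AVG(sold) AS a FROM books GROUP BY author ORDER BY a

Result:
author  | a      
--------+--------
Orwell  | 25673.5
Asimov  | 30624  
Tolkien | 34121  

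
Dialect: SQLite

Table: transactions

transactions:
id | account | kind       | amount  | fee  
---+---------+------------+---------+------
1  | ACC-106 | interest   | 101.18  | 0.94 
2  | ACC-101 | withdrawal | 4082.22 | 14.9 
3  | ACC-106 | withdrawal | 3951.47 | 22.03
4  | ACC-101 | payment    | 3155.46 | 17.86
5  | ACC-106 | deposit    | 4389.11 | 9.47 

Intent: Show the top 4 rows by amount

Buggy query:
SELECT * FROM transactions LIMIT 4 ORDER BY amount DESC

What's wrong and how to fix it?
Bug: LIMIT must come after ORDER BY

Fix: Sort with ORDER BY, then apply LIMIT

Corrected query:
SELECT * FROM transactions ORDER BY amount DESC LIMIT 4

Result:
id | account | kind       | amount  | fee  
---+---------+------------+---------+------
5  | ACC-106 | deposit    | 4389.11 | 9.47 
2  | ACC-101 | withdrawal | 4082.22 | 14.9 
3  | ACC-106 | withdrawal | 3951.47 | 22.03
4  | ACC-101 | payment    | 3155.46 | 17.86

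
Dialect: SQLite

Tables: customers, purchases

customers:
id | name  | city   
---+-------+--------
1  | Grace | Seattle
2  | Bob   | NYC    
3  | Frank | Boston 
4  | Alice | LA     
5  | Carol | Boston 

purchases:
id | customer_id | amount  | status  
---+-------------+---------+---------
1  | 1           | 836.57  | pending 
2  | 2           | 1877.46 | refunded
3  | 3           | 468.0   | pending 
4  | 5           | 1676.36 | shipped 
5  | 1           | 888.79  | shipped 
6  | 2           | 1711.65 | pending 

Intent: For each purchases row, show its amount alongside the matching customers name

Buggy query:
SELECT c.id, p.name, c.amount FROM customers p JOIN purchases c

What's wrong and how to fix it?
Bug: Missing join condition: each purchases row is matched to all customers rows instead of just its own

Fix: Specify the join condition linking the foreign key to the parent id

Corrected query:
SELECT c.id, p.name, c.amount FROM customers p JOIN purchases c ON c.customer_id = p.id

Result:
id | name  | amount 
---+-------+--------
1  | Grace | 836.57 
2  | Bob   | 1877.46
3  | Frank | 468    
4  | Carol | 1676.36
5  | Grace | 888.79 
6  | Bob   | 1711.65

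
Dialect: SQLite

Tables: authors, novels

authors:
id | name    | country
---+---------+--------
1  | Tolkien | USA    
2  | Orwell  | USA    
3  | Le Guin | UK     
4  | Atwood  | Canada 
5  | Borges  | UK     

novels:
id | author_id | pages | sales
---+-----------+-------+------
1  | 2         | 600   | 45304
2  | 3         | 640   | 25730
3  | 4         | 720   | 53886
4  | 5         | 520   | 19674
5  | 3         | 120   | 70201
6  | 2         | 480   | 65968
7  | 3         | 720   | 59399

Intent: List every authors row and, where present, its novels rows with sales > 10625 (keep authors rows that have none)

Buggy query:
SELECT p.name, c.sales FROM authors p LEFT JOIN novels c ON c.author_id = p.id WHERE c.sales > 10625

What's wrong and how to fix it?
Bug: A WHERE condition on the right-hand table after LEFT JOIN drops unmatched parents

Fix: Put 'c.sales > 10625' in the JOIN's ON clause instead of WHERE

Corrected query:
SELECT p.name, c.sales FROM authors p LEFT JOIN novels c ON c.author_id = p.id AND c.sales > 10625

Result:
name    | sales
--------+------
Tolkien | NULL 
Orwell  | 45304
Orwell  | 65968
Le Guin | 25730
Le Guin | 59399
Le Guin | 70201
Atwood  | 53886
Borges  | 19674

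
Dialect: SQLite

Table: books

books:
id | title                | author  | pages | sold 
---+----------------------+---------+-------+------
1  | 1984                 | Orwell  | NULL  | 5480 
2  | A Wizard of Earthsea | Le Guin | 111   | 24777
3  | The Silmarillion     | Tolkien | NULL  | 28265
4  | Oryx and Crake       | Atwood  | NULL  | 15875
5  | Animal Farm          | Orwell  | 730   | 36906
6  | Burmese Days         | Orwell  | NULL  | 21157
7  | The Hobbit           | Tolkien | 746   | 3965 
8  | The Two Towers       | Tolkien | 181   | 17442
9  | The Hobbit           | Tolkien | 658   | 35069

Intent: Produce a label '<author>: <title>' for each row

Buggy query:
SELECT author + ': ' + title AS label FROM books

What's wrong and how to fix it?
Bug: SQLite uses || for string concatenation; + coerces text to numbers (yielding 0)

Fix: Replace + with || to concatenate text

Corrected query:
SELECT author || ': ' || title AS label FROM books

Result:
label                        
-----------------------------
Orwell: 1984                 
Le Guin: A Wizard of Earthsea
Tolkien: The Silmarillion    
Atwood: Oryx and Crake       
Orwell: Animal Farm          
Orwell: Burmese Days         
Tolkien: The Hobbit          
Tolkien: The Two Towers      
Tolkien: The Hobbit          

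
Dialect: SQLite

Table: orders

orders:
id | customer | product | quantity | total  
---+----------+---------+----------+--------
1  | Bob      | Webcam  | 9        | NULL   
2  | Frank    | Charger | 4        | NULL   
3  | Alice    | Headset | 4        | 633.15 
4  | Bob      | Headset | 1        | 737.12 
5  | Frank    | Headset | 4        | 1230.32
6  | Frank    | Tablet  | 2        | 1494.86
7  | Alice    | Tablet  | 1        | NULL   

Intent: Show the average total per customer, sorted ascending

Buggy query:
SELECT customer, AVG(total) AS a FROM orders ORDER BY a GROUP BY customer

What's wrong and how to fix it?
Bug: ORDER BY appears before GROUP BY; SQL clause order requires GROUP BY first

Fix: Move ORDER BY to the end, after GROUP BY

Corrected query:
SELECT customer, AVG(total) AS a FROM orders GROUP BY customer ORDER BY a

Result:
customer | a      
---------+--------
Alice    | 633.15 
Bob      | 737.12 
Frank    | 1362.59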